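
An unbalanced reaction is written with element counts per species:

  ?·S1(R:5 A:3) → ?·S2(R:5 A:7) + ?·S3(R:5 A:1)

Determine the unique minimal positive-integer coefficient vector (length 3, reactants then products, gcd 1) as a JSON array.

R: 3·5 = 15 | 1·5+2·5 = 15
A: 3·3 = 9 | 1·7+2·1 = 9
gcd(3,1,2) = 1

Coefficients: [3, 1, 2]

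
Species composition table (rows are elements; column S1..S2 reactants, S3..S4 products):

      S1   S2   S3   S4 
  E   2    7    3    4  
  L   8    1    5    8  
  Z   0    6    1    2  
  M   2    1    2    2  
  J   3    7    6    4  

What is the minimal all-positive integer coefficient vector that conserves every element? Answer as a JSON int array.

E: 6·2+2·7 = 26 | 2·3+5·4 = 26
L: 6·8+2·1 = 50 | 2·5+5·8 = 50
Z: 6·0+2·6 = 12 | 2·1+5·2 = 12
M: 6·2+2·1 = 14 | 2·2+5·2 = 14
J: 6·3+2·7 = 32 | 2·6+5·4 = 32
gcd(6,2,2,5) = 1

Coefficients: [6, 2, 2, 5]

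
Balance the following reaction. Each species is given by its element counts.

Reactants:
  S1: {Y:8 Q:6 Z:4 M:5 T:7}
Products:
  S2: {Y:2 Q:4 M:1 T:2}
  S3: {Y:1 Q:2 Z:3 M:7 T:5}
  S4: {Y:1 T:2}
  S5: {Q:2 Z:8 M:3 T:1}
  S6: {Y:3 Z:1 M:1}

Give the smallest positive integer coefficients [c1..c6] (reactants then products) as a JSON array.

Y: 4·8 = 32 | 5·2+1·1+6·1+1·0+5·3 = 32
Q: 4·6 = 24 | 5·4+1·2+6·0+1·2+5·0 = 24
Z: 4·4 = 16 | 5·0+1·3+6·0+1·8+5·1 = 16
M: 4·5 = 20 | 5·1+1·7+6·0+1·3+5·1 = 20
T: 4·7 = 28 | 5·2+1·5+6·2+1·1+5·0 = 28
gcd(4,5,1,6,1,5) = 1

Coefficients: [4, 5, 1, 6, 1, 5]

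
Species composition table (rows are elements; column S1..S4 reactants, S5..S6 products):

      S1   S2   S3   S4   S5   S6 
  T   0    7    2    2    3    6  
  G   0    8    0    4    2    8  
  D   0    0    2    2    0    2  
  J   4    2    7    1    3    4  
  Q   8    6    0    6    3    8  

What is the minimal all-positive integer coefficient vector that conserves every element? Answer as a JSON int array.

Coefficients: [1, 4, 2, 2, 4, 4]

T: 1·0+4·7+2·2+2·2 = 36 | 4·3+4·6 = 36
G: 1·0+4·8+2·0+2·4 = 40 | 4·2+4·8 = 40
D: 1·0+4·0+2·2+2·2 = 8 | 4·0+4·2 = 8
J: 1·4+4·2+2·7+2·1 = 28 | 4·3+4·4 = 28
Q: 1·8+4·6+2·0+2·6 = 44 | 4·3+4·8 = 44
gcd(1,4,2,2,4,4) = 1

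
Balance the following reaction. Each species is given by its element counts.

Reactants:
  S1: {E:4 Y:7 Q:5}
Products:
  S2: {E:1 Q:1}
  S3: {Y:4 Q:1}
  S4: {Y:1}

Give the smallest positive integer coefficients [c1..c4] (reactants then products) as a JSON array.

E: 1·4 = 4 | 4·1+1·0+3·0 = 4
Y: 1·7 = 7 | 4·0+1·4+3·1 = 7
Q: 1·5 = 5 | 4·1+1·1+3·0 = 5
gcd(1,4,1,3) = 1

Coefficients: [1, 4, 1, 3]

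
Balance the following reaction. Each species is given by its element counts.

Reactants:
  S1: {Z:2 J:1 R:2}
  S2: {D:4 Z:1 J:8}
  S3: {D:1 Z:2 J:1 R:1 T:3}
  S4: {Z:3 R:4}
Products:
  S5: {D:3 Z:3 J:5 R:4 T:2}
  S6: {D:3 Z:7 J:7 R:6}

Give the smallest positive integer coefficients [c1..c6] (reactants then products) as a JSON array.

D: 2·0+4·4+2·1+6·0 = 18 | 3·3+3·3 = 18
Z: 2·2+4·1+2·2+6·3 = 30 | 3·3+3·7 = 30
J: 2·1+4·8+2·1+6·0 = 36 | 3·5+3·7 = 36
R: 2·2+4·0+2·1+6·4 = 30 | 3·4+3·6 = 30
T: 2·0+4·0+2·3+6·0 = 6 | 3·2+3·0 = 6
gcd(2,4,2,6,3,3) = 1

Coefficients: [2, 4, 2, 6, 3, 3]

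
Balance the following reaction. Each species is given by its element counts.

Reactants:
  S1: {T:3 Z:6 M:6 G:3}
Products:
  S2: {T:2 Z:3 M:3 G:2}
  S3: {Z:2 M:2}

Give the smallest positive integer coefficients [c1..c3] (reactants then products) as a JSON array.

T: 4·3 = 12 | 6·2+3·0 = 12
Z: 4·6 = 24 | 6·3+3·2 = 24
M: 4·6 = 24 | 6·3+3·2 = 24
G: 4·3 = 12 | 6·2+3·0 = 12
gcd(4,6,3) = 1

Coefficients: [4, 6, 3]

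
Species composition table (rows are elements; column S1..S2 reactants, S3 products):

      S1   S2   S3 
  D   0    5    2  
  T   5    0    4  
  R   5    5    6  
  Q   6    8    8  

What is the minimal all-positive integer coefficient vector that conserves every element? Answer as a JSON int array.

D: 4·0+2·5 = 10 | 5·2 = 10
T: 4·5+2·0 = 20 | 5·4 = 20
R: 4·5+2·5 = 30 | 5·6 = 30
Q: 4·6+2·8 = 40 | 5·8 = 40
gcd(4,2,5) = 1

Coefficients: [4, 2, 5]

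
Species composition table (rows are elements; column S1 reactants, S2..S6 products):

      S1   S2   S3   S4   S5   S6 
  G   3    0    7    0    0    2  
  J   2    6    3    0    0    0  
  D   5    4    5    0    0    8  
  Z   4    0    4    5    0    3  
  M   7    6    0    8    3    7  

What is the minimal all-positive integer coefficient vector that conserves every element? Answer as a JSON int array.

G: 6·3 = 18 | 1·0+2·7+2·0+2·0+2·2 = 18
J: 6·2 = 12 | 1·6+2·3+2·0+2·0+2·0 = 12
D: 6·5 = 30 | 1·4+2·5+2·0+2·0+2·8 = 30
Z: 6·4 = 24 | 1·0+2·4+2·5+2·0+2·3 = 24
M: 6·7 = 42 | 1·6+2·0+2·8+2·3+2·7 = 42
gcd(6,1,2,2,2,2) = 1

Coefficients: [6, 1, 2, 2, 2, 2]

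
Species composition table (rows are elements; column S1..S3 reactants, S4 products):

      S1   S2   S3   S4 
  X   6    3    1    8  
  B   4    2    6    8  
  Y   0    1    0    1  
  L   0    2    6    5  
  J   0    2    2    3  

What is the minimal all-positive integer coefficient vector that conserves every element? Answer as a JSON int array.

X: 3·6+4·3+2·1 = 32 | 4·8 = 32
B: 3·4+4·2+2·6 = 32 | 4·8 = 32
Y: 3·0+4·1+2·0 = 4 | 4·1 = 4
L: 3·0+4·2+2·6 = 20 | 4·5 = 20
J: 3·0+4·2+2·2 = 12 | 4·3 = 12
gcd(3,4,2,4) = 1

Coefficients: [3, 4, 2, 4]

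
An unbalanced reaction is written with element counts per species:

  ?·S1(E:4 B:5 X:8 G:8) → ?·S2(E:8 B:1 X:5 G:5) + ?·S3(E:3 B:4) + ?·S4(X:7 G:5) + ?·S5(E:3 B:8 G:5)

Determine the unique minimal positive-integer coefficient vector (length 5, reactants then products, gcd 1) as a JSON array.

Coefficients: [5, 1, 2, 5, 2]

E: 5·4 = 20 | 1·8+2·3+5·0+2·3 = 20
B: 5·5 = 25 | 1·1+2·4+5·0+2·8 = 25
X: 5·8 = 40 | 1·5+2·0+5·7+2·0 = 40
G: 5·8 = 40 | 1·5+2·0+5·5+2·5 = 40
gcd(5,1,2,5,2) = 1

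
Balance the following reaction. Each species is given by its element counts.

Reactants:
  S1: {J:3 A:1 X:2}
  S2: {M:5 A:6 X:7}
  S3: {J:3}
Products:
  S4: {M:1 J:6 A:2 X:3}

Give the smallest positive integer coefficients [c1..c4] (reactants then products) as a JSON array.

Coefficients: [4, 1, 6, 5]

M: 4·0+1·5+6·0 = 5 | 5·1 = 5
J: 4·3+1·0+6·3 = 30 | 5·6 = 30
A: 4·1+1·6+6·0 = 10 | 5·2 = 10
X: 4·2+1·7+6·0 = 15 | 5·3 = 15
gcd(4,1,6,5) = 1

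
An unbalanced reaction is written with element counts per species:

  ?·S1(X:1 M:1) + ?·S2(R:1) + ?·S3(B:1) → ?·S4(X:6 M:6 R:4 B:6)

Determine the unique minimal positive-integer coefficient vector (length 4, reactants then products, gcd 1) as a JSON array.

Coefficients: [6, 4, 6, 1]

X: 6·1+4·0+6·0 = 6 | 1·6 = 6
M: 6·1+4·0+6·0 = 6 | 1·6 = 6
R: 6·0+4·1+6·0 = 4 | 1·4 = 4
B: 6·0+4·0+6·1 = 6 | 1·6 = 6
gcd(6,4,6,1) = 1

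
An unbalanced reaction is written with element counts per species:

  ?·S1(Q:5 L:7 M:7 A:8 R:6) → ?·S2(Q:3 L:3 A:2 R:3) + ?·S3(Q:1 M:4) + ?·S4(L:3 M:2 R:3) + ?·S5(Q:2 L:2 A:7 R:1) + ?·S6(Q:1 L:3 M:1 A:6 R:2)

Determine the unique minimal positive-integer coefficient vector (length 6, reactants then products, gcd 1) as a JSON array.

Coefficients: [4, 3, 5, 3, 2, 2]

Q: 4·5 = 20 | 3·3+5·1+3·0+2·2+2·1 = 20
L: 4·7 = 28 | 3·3+5·0+3·3+2·2+2·3 = 28
M: 4·7 = 28 | 3·0+5·4+3·2+2·0+2·1 = 28
A: 4·8 = 32 | 3·2+5·0+3·0+2·7+2·6 = 32
R: 4·6 = 24 | 3·3+5·0+3·3+2·1+2·2 = 24
gcd(4,3,5,3,2,2) = 1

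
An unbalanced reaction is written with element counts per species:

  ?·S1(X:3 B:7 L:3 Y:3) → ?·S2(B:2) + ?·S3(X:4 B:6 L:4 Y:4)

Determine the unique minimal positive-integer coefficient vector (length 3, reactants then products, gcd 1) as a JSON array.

X: 4·3 = 12 | 5·0+3·4 = 12
B: 4·7 = 28 | 5·2+3·6 = 28
L: 4·3 = 12 | 5·0+3·4 = 12
Y: 4·3 = 12 | 5·0+3·4 = 12
gcd(4,5,3) = 1

Coefficients: [4, 5, 3]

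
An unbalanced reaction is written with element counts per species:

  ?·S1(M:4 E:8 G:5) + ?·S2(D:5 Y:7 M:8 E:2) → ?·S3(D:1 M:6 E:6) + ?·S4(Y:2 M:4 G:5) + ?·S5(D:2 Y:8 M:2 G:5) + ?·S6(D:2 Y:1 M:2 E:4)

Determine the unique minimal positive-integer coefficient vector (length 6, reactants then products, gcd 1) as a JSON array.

D: 5·0+4·5 = 20 | 4·1+3·0+2·2+6·2 = 20
Y: 5·0+4·7 = 28 | 4·0+3·2+2·8+6·1 = 28
M: 5·4+4·8 = 52 | 4·6+3·4+2·2+6·2 = 52
E: 5·8+4·2 = 48 | 4·6+3·0+2·0+6·4 = 48
G: 5·5+4·0 = 25 | 4·0+3·5+2·5+6·0 = 25
gcd(5,4,4,3,2,6) = 1

Coefficients: [5, 4, 4, 3, 2, 6]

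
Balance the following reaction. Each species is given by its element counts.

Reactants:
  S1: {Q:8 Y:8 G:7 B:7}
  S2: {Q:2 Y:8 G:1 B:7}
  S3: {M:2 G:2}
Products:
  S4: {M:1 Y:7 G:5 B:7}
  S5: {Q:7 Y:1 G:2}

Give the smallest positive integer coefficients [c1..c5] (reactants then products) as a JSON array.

M: 5·0+1·0+3·2 = 6 | 6·1+6·0 = 6
Q: 5·8+1·2+3·0 = 42 | 6·0+6·7 = 42
Y: 5·8+1·8+3·0 = 48 | 6·7+6·1 = 48
G: 5·7+1·1+3·2 = 42 | 6·5+6·2 = 42
B: 5·7+1·7+3·0 = 42 | 6·7+6·0 = 42
gcd(5,1,3,6,6) = 1

Coefficients: [5, 1, 3, 6, 6]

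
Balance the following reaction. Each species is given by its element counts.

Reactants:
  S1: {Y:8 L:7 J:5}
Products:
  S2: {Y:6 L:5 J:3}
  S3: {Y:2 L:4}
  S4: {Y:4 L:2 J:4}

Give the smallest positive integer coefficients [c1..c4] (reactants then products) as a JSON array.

Y: 5·8 = 40 | 3·6+3·2+4·4 = 40
L: 5·7 = 35 | 3·5+3·4+4·2 = 35
J: 5·5 = 25 | 3·3+3·0+4·4 = 25
gcd(5,3,3,4) = 1

Coefficients: [5, 3, 3, 4]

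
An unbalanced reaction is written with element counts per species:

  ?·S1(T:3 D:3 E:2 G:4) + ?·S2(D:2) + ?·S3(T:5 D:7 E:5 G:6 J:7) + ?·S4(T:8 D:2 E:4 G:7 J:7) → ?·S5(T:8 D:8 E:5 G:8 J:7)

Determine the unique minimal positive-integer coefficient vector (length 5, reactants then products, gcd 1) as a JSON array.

T: 1·3+5·0+1·5+2·8 = 24 | 3·8 = 24
D: 1·3+5·2+1·7+2·2 = 24 | 3·8 = 24
E: 1·2+5·0+1·5+2·4 = 15 | 3·5 = 15
G: 1·4+5·0+1·6+2·7 = 24 | 3·8 = 24
J: 1·0+5·0+1·7+2·7 = 21 | 3·7 = 21
gcd(1,5,1,2,3) = 1

Coefficients: [1, 5, 1, 2, 3]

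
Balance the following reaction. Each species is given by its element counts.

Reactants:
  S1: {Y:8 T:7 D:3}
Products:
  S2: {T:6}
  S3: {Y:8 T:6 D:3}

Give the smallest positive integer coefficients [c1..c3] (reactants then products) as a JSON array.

Y: 6·8 = 48 | 1·0+6·8 = 48
T: 6·7 = 42 | 1·6+6·6 = 42
D: 6·3 = 18 | 1·0+6·3 = 18
gcd(6,1,6) = 1

Coefficients: [6, 1, 6]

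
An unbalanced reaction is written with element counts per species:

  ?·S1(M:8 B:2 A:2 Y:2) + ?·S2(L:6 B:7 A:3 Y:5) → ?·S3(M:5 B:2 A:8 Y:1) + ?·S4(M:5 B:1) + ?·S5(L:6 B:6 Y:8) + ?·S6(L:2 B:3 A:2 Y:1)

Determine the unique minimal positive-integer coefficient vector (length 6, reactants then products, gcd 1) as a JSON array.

Coefficients: [5, 6, 2, 6, 4, 6]

L: 5·0+6·6 = 36 | 2·0+6·0+4·6+6·2 = 36
M: 5·8+6·0 = 40 | 2·5+6·5+4·0+6·0 = 40
B: 5·2+6·7 = 52 | 2·2+6·1+4·6+6·3 = 52
A: 5·2+6·3 = 28 | 2·8+6·0+4·0+6·2 = 28
Y: 5·2+6·5 = 40 | 2·1+6·0+4·8+6·1 = 40
gcd(5,6,2,6,4,6) = 1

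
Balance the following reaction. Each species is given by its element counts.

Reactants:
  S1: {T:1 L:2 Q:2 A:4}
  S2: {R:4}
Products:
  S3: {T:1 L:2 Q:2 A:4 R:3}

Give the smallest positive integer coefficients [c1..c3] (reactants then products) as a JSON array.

T: 4·1+3·0 = 4 | 4·1 = 4
L: 4·2+3·0 = 8 | 4·2 = 8
Q: 4·2+3·0 = 8 | 4·2 = 8
A: 4·4+3·0 = 16 | 4·4 = 16
R: 4·0+3·4 = 12 | 4·3 = 12
gcd(4,3,4) = 1

Coefficients: [4, 3, 4]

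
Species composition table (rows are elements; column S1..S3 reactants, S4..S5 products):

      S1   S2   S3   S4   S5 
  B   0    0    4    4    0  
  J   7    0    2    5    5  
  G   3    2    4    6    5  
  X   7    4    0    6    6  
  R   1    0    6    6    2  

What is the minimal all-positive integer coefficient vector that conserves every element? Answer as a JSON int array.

B: 4·0+5·0+6·4 = 24 | 6·4+2·0 = 24
J: 4·7+5·0+6·2 = 40 | 6·5+2·5 = 40
G: 4·3+5·2+6·4 = 46 | 6·6+2·5 = 46
X: 4·7+5·4+6·0 = 48 | 6·6+2·6 = 48
R: 4·1+5·0+6·6 = 40 | 6·6+2·2 = 40
gcd(4,5,6,6,2) = 1

Coefficients: [4, 5, 6, 6, 2]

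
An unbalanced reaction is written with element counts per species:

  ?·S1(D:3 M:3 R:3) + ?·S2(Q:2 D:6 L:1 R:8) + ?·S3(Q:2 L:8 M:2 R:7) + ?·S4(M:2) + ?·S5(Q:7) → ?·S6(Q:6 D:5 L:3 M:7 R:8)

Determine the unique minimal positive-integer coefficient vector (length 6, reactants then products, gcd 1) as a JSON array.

Q: 3·0+1·2+1·2+5·0+2·7 = 18 | 3·6 = 18
D: 3·3+1·6+1·0+5·0+2·0 = 15 | 3·5 = 15
L: 3·0+1·1+1·8+5·0+2·0 = 9 | 3·3 = 9
M: 3·3+1·0+1·2+5·2+2·0 = 21 | 3·7 = 21
R: 3·3+1·8+1·7+5·0+2·0 = 24 | 3·8 = 24
gcd(3,1,1,5,2,3) = 1

Coefficients: [3, 1, 1, 5, 2, 3]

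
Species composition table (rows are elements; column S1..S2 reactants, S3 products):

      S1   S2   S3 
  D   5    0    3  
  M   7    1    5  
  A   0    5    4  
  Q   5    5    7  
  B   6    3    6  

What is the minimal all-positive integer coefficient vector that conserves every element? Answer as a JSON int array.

Coefficients: [3, 4, 5]

D: 3·5+4·0 = 15 | 5·3 = 15
M: 3·7+4·1 = 25 | 5·5 = 25
A: 3·0+4·5 = 20 | 5·4 = 20
Q: 3·5+4·5 = 35 | 5·7 = 35
B: 3·6+4·3 = 30 | 5·6 = 30
gcd(3,4,5) = 1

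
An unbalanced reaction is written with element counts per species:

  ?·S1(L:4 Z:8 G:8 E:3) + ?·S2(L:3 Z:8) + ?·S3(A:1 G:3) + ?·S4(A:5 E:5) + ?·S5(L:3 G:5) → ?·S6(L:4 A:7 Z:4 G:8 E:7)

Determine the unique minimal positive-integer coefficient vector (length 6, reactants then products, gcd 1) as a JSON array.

L: 1·4+1·3+3·0+5·0+3·3 = 16 | 4·4 = 16
A: 1·0+1·0+3·1+5·5+3·0 = 28 | 4·7 = 28
Z: 1·8+1·8+3·0+5·0+3·0 = 16 | 4·4 = 16
G: 1·8+1·0+3·3+5·0+3·5 = 32 | 4·8 = 32
E: 1·3+1·0+3·0+5·5+3·0 = 28 | 4·7 = 28
gcd(1,1,3,5,3,4) = 1

Coefficients: [1, 1, 3, 5, 3, 4]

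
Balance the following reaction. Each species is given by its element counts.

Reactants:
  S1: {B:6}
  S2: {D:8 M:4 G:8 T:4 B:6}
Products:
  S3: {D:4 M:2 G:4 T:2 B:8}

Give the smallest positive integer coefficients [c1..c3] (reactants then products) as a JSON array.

Coefficients: [5, 3, 6]

D: 5·0+3·8 = 24 | 6·4 = 24
M: 5·0+3·4 = 12 | 6·2 = 12
G: 5·0+3·8 = 24 | 6·4 = 24
T: 5·0+3·4 = 12 | 6·2 = 12
B: 5·6+3·6 = 48 | 6·8 = 48
gcd(5,3,6) = 1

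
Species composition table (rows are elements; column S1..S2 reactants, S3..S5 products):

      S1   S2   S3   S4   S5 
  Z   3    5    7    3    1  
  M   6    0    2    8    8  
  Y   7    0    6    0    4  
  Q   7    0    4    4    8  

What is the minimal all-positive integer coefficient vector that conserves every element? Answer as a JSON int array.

Coefficients: [4, 4, 4, 1, 1]

Z: 4·3+4·5 = 32 | 4·7+1·3+1·1 = 32
M: 4·6+4·0 = 24 | 4·2+1·8+1·8 = 24
Y: 4·7+4·0 = 28 | 4·6+1·0+1·4 = 28
Q: 4·7+4·0 = 28 | 4·4+1·4+1·8 = 28
gcd(4,4,4,1,1) = 1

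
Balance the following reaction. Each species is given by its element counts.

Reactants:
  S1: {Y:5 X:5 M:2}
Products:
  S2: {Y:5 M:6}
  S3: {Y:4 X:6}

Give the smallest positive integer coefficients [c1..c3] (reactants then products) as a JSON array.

Y: 6·5 = 30 | 2·5+5·4 = 30
X: 6·5 = 30 | 2·0+5·6 = 30
M: 6·2 = 12 | 2·6+5·0 = 12
gcd(6,2,5) = 1

Coefficients: [6, 2, 5]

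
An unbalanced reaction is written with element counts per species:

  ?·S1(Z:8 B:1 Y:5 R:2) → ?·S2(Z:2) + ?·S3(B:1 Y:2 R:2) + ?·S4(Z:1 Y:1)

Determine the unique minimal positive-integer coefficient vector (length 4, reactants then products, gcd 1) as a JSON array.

Coefficients: [2, 5, 2, 6]

Z: 2·8 = 16 | 5·2+2·0+6·1 = 16
B: 2·1 = 2 | 5·0+2·1+6·0 = 2
Y: 2·5 = 10 | 5·0+2·2+6·1 = 10
R: 2·2 = 4 | 5·0+2·2+6·0 = 4
gcd(2,5,2,6) = 1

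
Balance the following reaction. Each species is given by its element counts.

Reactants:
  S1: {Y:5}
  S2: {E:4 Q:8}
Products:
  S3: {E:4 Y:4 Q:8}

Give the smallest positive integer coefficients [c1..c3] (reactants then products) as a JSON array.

Coefficients: [4, 5, 5]

E: 4·0+5·4 = 20 | 5·4 = 20
Y: 4·5+5·0 = 20 | 5·4 = 20
Q: 4·0+5·8 = 40 | 5·8 = 40
gcd(4,5,5) = 1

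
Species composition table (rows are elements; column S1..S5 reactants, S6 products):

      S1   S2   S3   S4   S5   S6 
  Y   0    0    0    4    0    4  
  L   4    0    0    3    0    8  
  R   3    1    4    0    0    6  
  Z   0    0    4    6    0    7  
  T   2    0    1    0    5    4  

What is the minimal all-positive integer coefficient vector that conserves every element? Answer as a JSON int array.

Coefficients: [5, 5, 1, 4, 1, 4]

Y: 5·0+5·0+1·0+4·4+1·0 = 16 | 4·4 = 16
L: 5·4+5·0+1·0+4·3+1·0 = 32 | 4·8 = 32
R: 5·3+5·1+1·4+4·0+1·0 = 24 | 4·6 = 24
Z: 5·0+5·0+1·4+4·6+1·0 = 28 | 4·7 = 28
T: 5·2+5·0+1·1+4·0+1·5 = 16 | 4·4 = 16
gcd(5,5,1,4,1,4) = 1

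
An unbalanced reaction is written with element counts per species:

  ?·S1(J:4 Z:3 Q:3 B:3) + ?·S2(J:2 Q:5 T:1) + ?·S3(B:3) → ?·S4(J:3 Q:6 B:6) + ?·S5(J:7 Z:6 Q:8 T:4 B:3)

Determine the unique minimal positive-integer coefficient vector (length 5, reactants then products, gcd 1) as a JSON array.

J: 2·4+4·2+5·0 = 16 | 3·3+1·7 = 16
Z: 2·3+4·0+5·0 = 6 | 3·0+1·6 = 6
Q: 2·3+4·5+5·0 = 26 | 3·6+1·8 = 26
T: 2·0+4·1+5·0 = 4 | 3·0+1·4 = 4
B: 2·3+4·0+5·3 = 21 | 3·6+1·3 = 21
gcd(2,4,5,3,1) = 1

Coefficients: [2, 4, 5, 3, 1]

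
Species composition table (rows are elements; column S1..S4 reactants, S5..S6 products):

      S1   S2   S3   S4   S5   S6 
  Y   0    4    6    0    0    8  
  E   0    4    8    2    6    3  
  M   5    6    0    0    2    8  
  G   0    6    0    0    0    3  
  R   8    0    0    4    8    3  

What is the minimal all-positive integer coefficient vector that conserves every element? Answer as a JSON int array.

Coefficients: [6, 2, 4, 1, 5, 4]

Y: 6·0+2·4+4·6+1·0 = 32 | 5·0+4·8 = 32
E: 6·0+2·4+4·8+1·2 = 42 | 5·6+4·3 = 42
M: 6·5+2·6+4·0+1·0 = 42 | 5·2+4·8 = 42
G: 6·0+2·6+4·0+1·0 = 12 | 5·0+4·3 = 12
R: 6·8+2·0+4·0+1·4 = 52 | 5·8+4·3 = 52
gcd(6,2,4,1,5,4) = 1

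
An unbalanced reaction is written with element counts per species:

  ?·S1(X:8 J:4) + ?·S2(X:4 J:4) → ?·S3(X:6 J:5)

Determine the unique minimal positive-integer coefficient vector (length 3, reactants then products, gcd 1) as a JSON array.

X: 1·8+4·4 = 24 | 4·6 = 24
J: 1·4+4·4 = 20 | 4·5 = 20
gcd(1,4,4) = 1

Coefficients: [1, 4, 4]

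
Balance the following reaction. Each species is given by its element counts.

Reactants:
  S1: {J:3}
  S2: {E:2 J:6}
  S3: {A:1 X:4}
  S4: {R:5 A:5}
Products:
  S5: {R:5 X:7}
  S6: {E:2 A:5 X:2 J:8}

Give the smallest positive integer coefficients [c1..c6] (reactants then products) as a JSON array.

R: 2·0+3·0+5·0+2·5 = 10 | 2·5+3·0 = 10
E: 2·0+3·2+5·0+2·0 = 6 | 2·0+3·2 = 6
A: 2·0+3·0+5·1+2·5 = 15 | 2·0+3·5 = 15
X: 2·0+3·0+5·4+2·0 = 20 | 2·7+3·2 = 20
J: 2·3+3·6+5·0+2·0 = 24 | 2·0+3·8 = 24
gcd(2,3,5,2,2,3) = 1

Coefficients: [2, 3, 5, 2, 2, 3]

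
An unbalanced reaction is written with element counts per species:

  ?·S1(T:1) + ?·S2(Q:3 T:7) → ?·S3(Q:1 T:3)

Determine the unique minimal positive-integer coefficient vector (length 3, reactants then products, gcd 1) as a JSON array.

Coefficients: [2, 1, 3]

Q: 2·0+1·3 = 3 | 3·1 = 3
T: 2·1+1·7 = 9 | 3·3 = 9
gcd(2,1,3) = 1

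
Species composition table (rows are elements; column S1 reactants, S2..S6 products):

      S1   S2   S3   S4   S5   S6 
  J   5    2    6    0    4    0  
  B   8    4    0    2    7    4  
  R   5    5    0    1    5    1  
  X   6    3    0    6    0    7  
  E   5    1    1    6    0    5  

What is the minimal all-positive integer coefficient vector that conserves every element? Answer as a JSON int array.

Coefficients: [6, 1, 2, 2, 4, 3]

J: 6·5 = 30 | 1·2+2·6+2·0+4·4+3·0 = 30
B: 6·8 = 48 | 1·4+2·0+2·2+4·7+3·4 = 48
R: 6·5 = 30 | 1·5+2·0+2·1+4·5+3·1 = 30
X: 6·6 = 36 | 1·3+2·0+2·6+4·0+3·7 = 36
E: 6·5 = 30 | 1·1+2·1+2·6+4·0+3·5 = 30
gcd(6,1,2,2,4,3) = 1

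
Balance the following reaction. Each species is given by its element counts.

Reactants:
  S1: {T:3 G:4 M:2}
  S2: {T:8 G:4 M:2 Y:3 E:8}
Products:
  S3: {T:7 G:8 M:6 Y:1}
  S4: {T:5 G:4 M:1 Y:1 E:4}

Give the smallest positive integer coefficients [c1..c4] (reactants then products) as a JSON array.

Coefficients: [3, 1, 1, 2]

T: 3·3+1·8 = 17 | 1·7+2·5 = 17
G: 3·4+1·4 = 16 | 1·8+2·4 = 16
M: 3·2+1·2 = 8 | 1·6+2·1 = 8
Y: 3·0+1·3 = 3 | 1·1+2·1 = 3
E: 3·0+1·8 = 8 | 1·0+2·4 = 8
gcd(3,1,1,2) = 1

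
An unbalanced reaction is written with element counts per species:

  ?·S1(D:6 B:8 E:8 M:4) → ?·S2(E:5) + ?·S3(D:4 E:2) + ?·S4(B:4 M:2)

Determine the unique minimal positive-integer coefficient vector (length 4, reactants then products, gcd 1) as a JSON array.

D: 2·6 = 12 | 2·0+3·4+4·0 = 12
B: 2·8 = 16 | 2·0+3·0+4·4 = 16
E: 2·8 = 16 | 2·5+3·2+4·0 = 16
M: 2·4 = 8 | 2·0+3·0+4·2 = 8
gcd(2,2,3,4) = 1

Coefficients: [2, 2, 3, 4]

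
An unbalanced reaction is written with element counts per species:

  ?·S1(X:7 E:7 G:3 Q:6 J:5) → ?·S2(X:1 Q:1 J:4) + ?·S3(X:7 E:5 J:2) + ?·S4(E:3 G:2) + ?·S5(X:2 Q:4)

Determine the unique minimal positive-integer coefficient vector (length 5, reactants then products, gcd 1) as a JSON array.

X: 4·7 = 28 | 4·1+2·7+6·0+5·2 = 28
E: 4·7 = 28 | 4·0+2·5+6·3+5·0 = 28
G: 4·3 = 12 | 4·0+2·0+6·2+5·0 = 12
Q: 4·6 = 24 | 4·1+2·0+6·0+5·4 = 24
J: 4·5 = 20 | 4·4+2·2+6·0+5·0 = 20
gcd(4,4,2,6,5) = 1

Coefficients: [4, 4, 2, 6, 5]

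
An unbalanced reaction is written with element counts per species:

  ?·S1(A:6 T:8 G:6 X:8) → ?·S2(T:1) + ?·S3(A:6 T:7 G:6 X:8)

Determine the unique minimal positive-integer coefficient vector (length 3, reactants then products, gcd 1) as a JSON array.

Coefficients: [1, 1, 1]

A: 1·6 = 6 | 1·0+1·6 = 6
T: 1·8 = 8 | 1·1+1·7 = 8
G: 1·6 = 6 | 1·0+1·6 = 6
X: 1·8 = 8 | 1·0+1·8 = 8
gcd(1,1,1) = 1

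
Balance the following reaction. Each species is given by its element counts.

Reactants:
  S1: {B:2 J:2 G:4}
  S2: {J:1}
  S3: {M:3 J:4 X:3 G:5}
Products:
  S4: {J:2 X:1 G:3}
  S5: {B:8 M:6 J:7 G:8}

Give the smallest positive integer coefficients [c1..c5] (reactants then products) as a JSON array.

B: 4·2+3·0+2·0 = 8 | 6·0+1·8 = 8
M: 4·0+3·0+2·3 = 6 | 6·0+1·6 = 6
J: 4·2+3·1+2·4 = 19 | 6·2+1·7 = 19
X: 4·0+3·0+2·3 = 6 | 6·1+1·0 = 6
G: 4·4+3·0+2·5 = 26 | 6·3+1·8 = 26
gcd(4,3,2,6,1) = 1

Coefficients: [4, 3, 2, 6, 1]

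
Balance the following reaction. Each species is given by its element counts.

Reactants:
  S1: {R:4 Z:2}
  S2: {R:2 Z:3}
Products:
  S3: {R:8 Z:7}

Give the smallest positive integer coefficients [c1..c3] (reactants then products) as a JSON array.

Coefficients: [5, 6, 4]

R: 5·4+6·2 = 32 | 4·8 = 32
Z: 5·2+6·3 = 28 | 4·7 = 28
gcd(5,6,4) = 1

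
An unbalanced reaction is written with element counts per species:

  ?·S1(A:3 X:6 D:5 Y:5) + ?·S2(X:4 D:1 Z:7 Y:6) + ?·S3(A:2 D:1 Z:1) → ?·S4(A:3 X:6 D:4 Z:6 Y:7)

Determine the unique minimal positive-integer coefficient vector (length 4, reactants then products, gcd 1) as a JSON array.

Coefficients: [2, 3, 3, 4]

A: 2·3+3·0+3·2 = 12 | 4·3 = 12
X: 2·6+3·4+3·0 = 24 | 4·6 = 24
D: 2·5+3·1+3·1 = 16 | 4·4 = 16
Z: 2·0+3·7+3·1 = 24 | 4·6 = 24
Y: 2·5+3·6+3·0 = 28 | 4·7 = 28
gcd(2,3,3,4) = 1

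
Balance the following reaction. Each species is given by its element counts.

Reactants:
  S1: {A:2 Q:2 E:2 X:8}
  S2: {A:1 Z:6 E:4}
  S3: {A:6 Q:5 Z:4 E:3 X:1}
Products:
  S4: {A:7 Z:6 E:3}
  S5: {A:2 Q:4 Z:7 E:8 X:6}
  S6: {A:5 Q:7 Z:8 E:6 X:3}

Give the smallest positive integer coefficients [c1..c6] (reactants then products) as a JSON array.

A: 2·2+6·1+5·6 = 40 | 3·7+2·2+3·5 = 40
Q: 2·2+6·0+5·5 = 29 | 3·0+2·4+3·7 = 29
Z: 2·0+6·6+5·4 = 56 | 3·6+2·7+3·8 = 56
E: 2·2+6·4+5·3 = 43 | 3·3+2·8+3·6 = 43
X: 2·8+6·0+5·1 = 21 | 3·0+2·6+3·3 = 21
gcd(2,6,5,3,2,3) = 1

Coefficients: [2, 6, 5, 3, 2, 3]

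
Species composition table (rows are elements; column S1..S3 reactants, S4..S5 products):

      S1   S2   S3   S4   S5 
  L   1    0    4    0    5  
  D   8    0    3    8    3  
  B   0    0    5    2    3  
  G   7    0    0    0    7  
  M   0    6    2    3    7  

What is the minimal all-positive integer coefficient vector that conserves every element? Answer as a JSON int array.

L: 3·1+4·0+3·4 = 15 | 3·0+3·5 = 15
D: 3·8+4·0+3·3 = 33 | 3·8+3·3 = 33
B: 3·0+4·0+3·5 = 15 | 3·2+3·3 = 15
G: 3·7+4·0+3·0 = 21 | 3·0+3·7 = 21
M: 3·0+4·6+3·2 = 30 | 3·3+3·7 = 30
gcd(3,4,3,3,3) = 1

Coefficients: [3, 4, 3, 3, 3]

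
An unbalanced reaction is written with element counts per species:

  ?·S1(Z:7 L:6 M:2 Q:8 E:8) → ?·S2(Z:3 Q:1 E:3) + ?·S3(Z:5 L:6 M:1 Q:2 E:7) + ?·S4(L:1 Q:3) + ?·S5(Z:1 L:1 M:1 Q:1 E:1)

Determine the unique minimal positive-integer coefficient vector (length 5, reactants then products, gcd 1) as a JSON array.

Coefficients: [2, 2, 1, 3, 3]

Z: 2·7 = 14 | 2·3+1·5+3·0+3·1 = 14
L: 2·6 = 12 | 2·0+1·6+3·1+3·1 = 12
M: 2·2 = 4 | 2·0+1·1+3·0+3·1 = 4
Q: 2·8 = 16 | 2·1+1·2+3·3+3·1 = 16
E: 2·8 = 16 | 2·3+1·7+3·0+3·1 = 16
gcd(2,2,1,3,3) = 1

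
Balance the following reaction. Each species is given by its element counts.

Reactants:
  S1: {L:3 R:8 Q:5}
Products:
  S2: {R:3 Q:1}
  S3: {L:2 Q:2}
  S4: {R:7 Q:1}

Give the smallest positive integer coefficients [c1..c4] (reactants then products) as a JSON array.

L: 2·3 = 6 | 3·0+3·2+1·0 = 6
R: 2·8 = 16 | 3·3+3·0+1·7 = 16
Q: 2·5 = 10 | 3·1+3·2+1·1 = 10
gcd(2,3,3,1) = 1

Coefficients: [2, 3, 3, 1]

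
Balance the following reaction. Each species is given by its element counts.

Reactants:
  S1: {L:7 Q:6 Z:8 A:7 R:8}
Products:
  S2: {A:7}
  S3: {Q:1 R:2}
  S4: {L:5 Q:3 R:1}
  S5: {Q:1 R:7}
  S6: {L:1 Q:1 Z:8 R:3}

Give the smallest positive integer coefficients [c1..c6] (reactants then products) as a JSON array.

L: 5·7 = 35 | 5·0+6·0+6·5+1·0+5·1 = 35
Q: 5·6 = 30 | 5·0+6·1+6·3+1·1+5·1 = 30
Z: 5·8 = 40 | 5·0+6·0+6·0+1·0+5·8 = 40
A: 5·7 = 35 | 5·7+6·0+6·0+1·0+5·0 = 35
R: 5·8 = 40 | 5·0+6·2+6·1+1·7+5·3 = 40
gcd(5,5,6,6,1,5) = 1

Coefficients: [5, 5, 6, 6, 1, 5]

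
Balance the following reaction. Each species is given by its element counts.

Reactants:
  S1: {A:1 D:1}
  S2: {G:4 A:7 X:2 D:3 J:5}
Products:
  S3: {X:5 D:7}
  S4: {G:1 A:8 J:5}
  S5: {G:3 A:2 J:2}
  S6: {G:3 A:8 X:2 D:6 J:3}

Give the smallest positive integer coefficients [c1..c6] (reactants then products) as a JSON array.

G: 2·0+6·4 = 24 | 2·0+3·1+6·3+1·3 = 24
A: 2·1+6·7 = 44 | 2·0+3·8+6·2+1·8 = 44
X: 2·0+6·2 = 12 | 2·5+3·0+6·0+1·2 = 12
D: 2·1+6·3 = 20 | 2·7+3·0+6·0+1·6 = 20
J: 2·0+6·5 = 30 | 2·0+3·5+6·2+1·3 = 30
gcd(2,6,2,3,6,1) = 1

Coefficients: [2, 6, 2, 3, 6, 1]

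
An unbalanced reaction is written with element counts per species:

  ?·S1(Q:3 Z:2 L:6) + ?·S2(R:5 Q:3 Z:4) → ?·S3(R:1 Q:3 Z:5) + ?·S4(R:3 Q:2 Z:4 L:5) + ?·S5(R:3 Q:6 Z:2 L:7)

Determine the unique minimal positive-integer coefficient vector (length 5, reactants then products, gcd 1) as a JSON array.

Coefficients: [6, 4, 2, 3, 3]

R: 6·0+4·5 = 20 | 2·1+3·3+3·3 = 20
Q: 6·3+4·3 = 30 | 2·3+3·2+3·6 = 30
Z: 6·2+4·4 = 28 | 2·5+3·4+3·2 = 28
L: 6·6+4·0 = 36 | 2·0+3·5+3·7 = 36
gcd(6,4,2,3,3) = 1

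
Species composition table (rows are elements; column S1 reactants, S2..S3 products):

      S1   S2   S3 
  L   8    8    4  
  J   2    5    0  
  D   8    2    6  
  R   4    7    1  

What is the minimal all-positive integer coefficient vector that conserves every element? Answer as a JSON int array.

Coefficients: [5, 2, 6]

L: 5·8 = 40 | 2·8+6·4 = 40
J: 5·2 = 10 | 2·5+6·0 = 10
D: 5·8 = 40 | 2·2+6·6 = 40
R: 5·4 = 20 | 2·7+6·1 = 20
gcd(5,2,6) = 1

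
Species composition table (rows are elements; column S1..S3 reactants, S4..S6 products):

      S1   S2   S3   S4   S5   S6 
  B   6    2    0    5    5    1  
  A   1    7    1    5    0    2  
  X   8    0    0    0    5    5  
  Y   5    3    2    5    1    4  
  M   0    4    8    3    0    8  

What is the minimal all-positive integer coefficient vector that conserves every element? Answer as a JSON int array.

B: 5·6+3·2+6·0 = 36 | 4·5+2·5+6·1 = 36
A: 5·1+3·7+6·1 = 32 | 4·5+2·0+6·2 = 32
X: 5·8+3·0+6·0 = 40 | 4·0+2·5+6·5 = 40
Y: 5·5+3·3+6·2 = 46 | 4·5+2·1+6·4 = 46
M: 5·0+3·4+6·8 = 60 | 4·3+2·0+6·8 = 60
gcd(5,3,6,4,2,6) = 1

Coefficients: [5, 3, 6, 4, 2, 6]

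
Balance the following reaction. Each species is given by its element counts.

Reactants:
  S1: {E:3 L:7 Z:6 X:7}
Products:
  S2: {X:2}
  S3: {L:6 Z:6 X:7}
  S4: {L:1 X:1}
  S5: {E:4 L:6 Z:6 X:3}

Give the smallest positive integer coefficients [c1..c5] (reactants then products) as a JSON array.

Coefficients: [4, 4, 1, 4, 3]

E: 4·3 = 12 | 4·0+1·0+4·0+3·4 = 12
L: 4·7 = 28 | 4·0+1·6+4·1+3·6 = 28
Z: 4·6 = 24 | 4·0+1·6+4·0+3·6 = 24
X: 4·7 = 28 | 4·2+1·7+4·1+3·3 = 28
gcd(4,4,1,4,3) = 1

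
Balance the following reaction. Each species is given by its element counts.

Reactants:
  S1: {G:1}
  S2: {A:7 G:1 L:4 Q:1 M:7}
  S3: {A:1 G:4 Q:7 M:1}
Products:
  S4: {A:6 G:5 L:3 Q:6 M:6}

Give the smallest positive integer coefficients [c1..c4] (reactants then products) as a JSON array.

A: 5·0+3·7+3·1 = 24 | 4·6 = 24
G: 5·1+3·1+3·4 = 20 | 4·5 = 20
L: 5·0+3·4+3·0 = 12 | 4·3 = 12
Q: 5·0+3·1+3·7 = 24 | 4·6 = 24
M: 5·0+3·7+3·1 = 24 | 4·6 = 24
gcd(5,3,3,4) = 1

Coefficients: [5, 3, 3, 4]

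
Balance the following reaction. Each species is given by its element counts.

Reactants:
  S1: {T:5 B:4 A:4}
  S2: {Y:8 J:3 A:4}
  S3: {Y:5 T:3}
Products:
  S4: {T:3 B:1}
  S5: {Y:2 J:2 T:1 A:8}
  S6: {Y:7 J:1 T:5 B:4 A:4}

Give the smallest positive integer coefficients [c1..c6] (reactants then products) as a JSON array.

Y: 6·0+3·8+3·5 = 39 | 4·0+2·2+5·7 = 39
J: 6·0+3·3+3·0 = 9 | 4·0+2·2+5·1 = 9
T: 6·5+3·0+3·3 = 39 | 4·3+2·1+5·5 = 39
B: 6·4+3·0+3·0 = 24 | 4·1+2·0+5·4 = 24
A: 6·4+3·4+3·0 = 36 | 4·0+2·8+5·4 = 36
gcd(6,3,3,4,2,5) = 1

Coefficients: [6, 3, 3, 4, 2, 5]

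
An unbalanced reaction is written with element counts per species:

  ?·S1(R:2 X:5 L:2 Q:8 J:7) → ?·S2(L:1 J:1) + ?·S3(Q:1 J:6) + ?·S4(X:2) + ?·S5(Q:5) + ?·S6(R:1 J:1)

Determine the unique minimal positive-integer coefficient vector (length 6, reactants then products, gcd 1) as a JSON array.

Coefficients: [2, 4, 1, 5, 3, 4]

R: 2·2 = 4 | 4·0+1·0+5·0+3·0+4·1 = 4
X: 2·5 = 10 | 4·0+1·0+5·2+3·0+4·0 = 10
L: 2·2 = 4 | 4·1+1·0+5·0+3·0+4·0 = 4
Q: 2·8 = 16 | 4·0+1·1+5·0+3·5+4·0 = 16
J: 2·7 = 14 | 4·1+1·6+5·0+3·0+4·1 = 14
gcd(2,4,1,5,3,4) = 1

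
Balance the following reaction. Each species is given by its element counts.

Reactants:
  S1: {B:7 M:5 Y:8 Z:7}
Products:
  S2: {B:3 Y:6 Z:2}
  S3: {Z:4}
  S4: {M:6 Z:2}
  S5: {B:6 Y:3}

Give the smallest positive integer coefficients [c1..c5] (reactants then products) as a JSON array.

Coefficients: [6, 6, 5, 5, 4]

B: 6·7 = 42 | 6·3+5·0+5·0+4·6 = 42
M: 6·5 = 30 | 6·0+5·0+5·6+4·0 = 30
Y: 6·8 = 48 | 6·6+5·0+5·0+4·3 = 48
Z: 6·7 = 42 | 6·2+5·4+5·2+4·0 = 42
gcd(6,6,5,5,4) = 1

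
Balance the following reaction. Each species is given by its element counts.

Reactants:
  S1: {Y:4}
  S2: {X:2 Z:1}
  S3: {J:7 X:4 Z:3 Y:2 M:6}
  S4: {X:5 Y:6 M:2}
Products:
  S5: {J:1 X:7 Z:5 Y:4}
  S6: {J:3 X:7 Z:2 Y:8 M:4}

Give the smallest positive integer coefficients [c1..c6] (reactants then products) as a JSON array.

Coefficients: [3, 6, 1, 1, 1, 2]

J: 3·0+6·0+1·7+1·0 = 7 | 1·1+2·3 = 7
X: 3·0+6·2+1·4+1·5 = 21 | 1·7+2·7 = 21
Z: 3·0+6·1+1·3+1·0 = 9 | 1·5+2·2 = 9
Y: 3·4+6·0+1·2+1·6 = 20 | 1·4+2·8 = 20
M: 3·0+6·0+1·6+1·2 = 8 | 1·0+2·4 = 8
gcd(3,6,1,1,1,2) = 1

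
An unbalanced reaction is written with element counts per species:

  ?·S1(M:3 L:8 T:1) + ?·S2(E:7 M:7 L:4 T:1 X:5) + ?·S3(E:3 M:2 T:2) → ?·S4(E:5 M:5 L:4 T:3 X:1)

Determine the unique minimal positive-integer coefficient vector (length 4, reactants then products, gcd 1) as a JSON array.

Coefficients: [2, 1, 6, 5]

E: 2·0+1·7+6·3 = 25 | 5·5 = 25
M: 2·3+1·7+6·2 = 25 | 5·5 = 25
L: 2·8+1·4+6·0 = 20 | 5·4 = 20
T: 2·1+1·1+6·2 = 15 | 5·3 = 15
X: 2·0+1·5+6·0 = 5 | 5·1 = 5
gcd(2,1,6,5) = 1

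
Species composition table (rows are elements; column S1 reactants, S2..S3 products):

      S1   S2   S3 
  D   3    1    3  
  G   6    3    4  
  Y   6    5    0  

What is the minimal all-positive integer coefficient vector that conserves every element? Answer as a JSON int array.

D: 5·3 = 15 | 6·1+3·3 = 15
G: 5·6 = 30 | 6·3+3·4 = 30
Y: 5·6 = 30 | 6·5+3·0 = 30
gcd(5,6,3) = 1

Coefficients: [5, 6, 3]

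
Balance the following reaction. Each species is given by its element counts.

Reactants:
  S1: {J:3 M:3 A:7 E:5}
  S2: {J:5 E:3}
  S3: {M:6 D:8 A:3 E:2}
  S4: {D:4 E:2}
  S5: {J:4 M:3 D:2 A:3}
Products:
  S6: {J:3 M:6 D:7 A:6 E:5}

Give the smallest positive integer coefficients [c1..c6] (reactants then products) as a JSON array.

J: 3·3+1·5+4·0+2·0+1·4 = 18 | 6·3 = 18
M: 3·3+1·0+4·6+2·0+1·3 = 36 | 6·6 = 36
D: 3·0+1·0+4·8+2·4+1·2 = 42 | 6·7 = 42
A: 3·7+1·0+4·3+2·0+1·3 = 36 | 6·6 = 36
E: 3·5+1·3+4·2+2·2+1·0 = 30 | 6·5 = 30
gcd(3,1,4,2,1,6) = 1

Coefficients: [3, 1, 4, 2, 1, 6]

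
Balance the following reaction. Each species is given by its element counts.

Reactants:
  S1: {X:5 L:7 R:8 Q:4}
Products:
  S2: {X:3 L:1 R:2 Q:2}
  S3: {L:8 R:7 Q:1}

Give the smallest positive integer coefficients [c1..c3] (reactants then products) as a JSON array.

Coefficients: [3, 5, 2]

X: 3·5 = 15 | 5·3+2·0 = 15
L: 3·7 = 21 | 5·1+2·8 = 21
R: 3·8 = 24 | 5·2+2·7 = 24
Q: 3·4 = 12 | 5·2+2·1 = 12
gcd(3,5,2) = 1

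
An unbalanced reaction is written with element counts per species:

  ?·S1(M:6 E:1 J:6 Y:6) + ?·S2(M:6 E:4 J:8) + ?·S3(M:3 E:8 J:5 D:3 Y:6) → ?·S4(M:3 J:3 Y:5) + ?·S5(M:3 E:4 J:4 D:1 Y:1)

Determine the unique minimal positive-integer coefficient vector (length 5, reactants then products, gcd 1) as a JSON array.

Coefficients: [4, 1, 2, 6, 6]

M: 4·6+1·6+2·3 = 36 | 6·3+6·3 = 36
E: 4·1+1·4+2·8 = 24 | 6·0+6·4 = 24
J: 4·6+1·8+2·5 = 42 | 6·3+6·4 = 42
D: 4·0+1·0+2·3 = 6 | 6·0+6·1 = 6
Y: 4·6+1·0+2·6 = 36 | 6·5+6·1 = 36
gcd(4,1,2,6,6) = 1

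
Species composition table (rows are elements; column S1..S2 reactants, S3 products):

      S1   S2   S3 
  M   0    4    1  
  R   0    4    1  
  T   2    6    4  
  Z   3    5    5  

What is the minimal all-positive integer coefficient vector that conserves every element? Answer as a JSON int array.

Coefficients: [5, 1, 4]

M: 5·0+1·4 = 4 | 4·1 = 4
R: 5·0+1·4 = 4 | 4·1 = 4
T: 5·2+1·6 = 16 | 4·4 = 16
Z: 5·3+1·5 = 20 | 4·5 = 20
gcd(5,1,4) = 1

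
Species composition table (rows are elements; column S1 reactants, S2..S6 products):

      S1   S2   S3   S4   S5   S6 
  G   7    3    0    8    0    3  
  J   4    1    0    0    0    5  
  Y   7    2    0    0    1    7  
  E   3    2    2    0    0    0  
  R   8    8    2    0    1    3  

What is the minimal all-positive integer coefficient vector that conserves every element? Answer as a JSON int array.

Coefficients: [4, 1, 5, 2, 5, 3]

G: 4·7 = 28 | 1·3+5·0+2·8+5·0+3·3 = 28
J: 4·4 = 16 | 1·1+5·0+2·0+5·0+3·5 = 16
Y: 4·7 = 28 | 1·2+5·0+2·0+5·1+3·7 = 28
E: 4·3 = 12 | 1·2+5·2+2·0+5·0+3·0 = 12
R: 4·8 = 32 | 1·8+5·2+2·0+5·1+3·3 = 32
gcd(4,1,5,2,5,3) = 1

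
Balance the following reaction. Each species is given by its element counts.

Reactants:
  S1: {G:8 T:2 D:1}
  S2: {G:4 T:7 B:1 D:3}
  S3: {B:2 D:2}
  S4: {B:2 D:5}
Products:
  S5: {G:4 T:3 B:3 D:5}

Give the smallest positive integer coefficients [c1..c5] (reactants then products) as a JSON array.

Coefficients: [1, 1, 3, 1, 3]

G: 1·8+1·4+3·0+1·0 = 12 | 3·4 = 12
T: 1·2+1·7+3·0+1·0 = 9 | 3·3 = 9
B: 1·0+1·1+3·2+1·2 = 9 | 3·3 = 9
D: 1·1+1·3+3·2+1·5 = 15 | 3·5 = 15
gcd(1,1,3,1,3) = 1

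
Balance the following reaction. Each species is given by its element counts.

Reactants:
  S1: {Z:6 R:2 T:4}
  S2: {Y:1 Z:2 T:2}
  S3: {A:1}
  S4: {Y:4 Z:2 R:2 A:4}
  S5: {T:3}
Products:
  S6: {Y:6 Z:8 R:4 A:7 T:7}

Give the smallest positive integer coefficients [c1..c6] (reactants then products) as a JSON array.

Y: 2·0+2·1+5·0+4·4+3·0 = 18 | 3·6 = 18
Z: 2·6+2·2+5·0+4·2+3·0 = 24 | 3·8 = 24
R: 2·2+2·0+5·0+4·2+3·0 = 12 | 3·4 = 12
A: 2·0+2·0+5·1+4·4+3·0 = 21 | 3·7 = 21
T: 2·4+2·2+5·0+4·0+3·3 = 21 | 3·7 = 21
gcd(2,2,5,4,3,3) = 1

Coefficients: [2, 2, 5, 4, 3, 3]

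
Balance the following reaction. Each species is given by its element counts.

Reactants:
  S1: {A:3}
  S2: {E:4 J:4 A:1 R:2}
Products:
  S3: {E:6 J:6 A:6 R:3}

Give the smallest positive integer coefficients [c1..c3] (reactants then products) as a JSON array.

E: 3·0+3·4 = 12 | 2·6 = 12
J: 3·0+3·4 = 12 | 2·6 = 12
A: 3·3+3·1 = 12 | 2·6 = 12
R: 3·0+3·2 = 6 | 2·3 = 6
gcd(3,3,2) = 1

Coefficients: [3, 3, 2]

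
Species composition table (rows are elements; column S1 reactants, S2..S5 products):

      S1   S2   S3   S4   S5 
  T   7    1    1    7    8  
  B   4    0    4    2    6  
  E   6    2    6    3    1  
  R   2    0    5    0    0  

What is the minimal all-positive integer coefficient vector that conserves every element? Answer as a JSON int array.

T: 5·7 = 35 | 4·1+2·1+3·7+1·8 = 35
B: 5·4 = 20 | 4·0+2·4+3·2+1·6 = 20
E: 5·6 = 30 | 4·2+2·6+3·3+1·1 = 30
R: 5·2 = 10 | 4·0+2·5+3·0+1·0 = 10
gcd(5,4,2,3,1) = 1

Coefficients: [5, 4, 2, 3, 1]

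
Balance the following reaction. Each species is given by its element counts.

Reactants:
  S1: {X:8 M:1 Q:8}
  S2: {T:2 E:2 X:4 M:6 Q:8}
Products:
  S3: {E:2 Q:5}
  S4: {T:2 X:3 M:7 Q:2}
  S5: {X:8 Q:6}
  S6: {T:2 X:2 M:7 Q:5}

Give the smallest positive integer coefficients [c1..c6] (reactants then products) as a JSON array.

Coefficients: [5, 5, 5, 2, 6, 3]

T: 5·0+5·2 = 10 | 5·0+2·2+6·0+3·2 = 10
E: 5·0+5·2 = 10 | 5·2+2·0+6·0+3·0 = 10
X: 5·8+5·4 = 60 | 5·0+2·3+6·8+3·2 = 60
M: 5·1+5·6 = 35 | 5·0+2·7+6·0+3·7 = 35
Q: 5·8+5·8 = 80 | 5·5+2·2+6·6+3·5 = 80
gcd(5,5,5,2,6,3) = 1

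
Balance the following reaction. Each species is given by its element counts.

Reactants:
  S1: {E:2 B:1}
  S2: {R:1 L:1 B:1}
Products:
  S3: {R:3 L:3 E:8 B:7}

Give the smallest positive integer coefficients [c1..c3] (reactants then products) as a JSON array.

Coefficients: [4, 3, 1]

R: 4·0+3·1 = 3 | 1·3 = 3
L: 4·0+3·1 = 3 | 1·3 = 3
E: 4·2+3·0 = 8 | 1·8 = 8
B: 4·1+3·1 = 7 | 1·7 = 7
gcd(4,3,1) = 1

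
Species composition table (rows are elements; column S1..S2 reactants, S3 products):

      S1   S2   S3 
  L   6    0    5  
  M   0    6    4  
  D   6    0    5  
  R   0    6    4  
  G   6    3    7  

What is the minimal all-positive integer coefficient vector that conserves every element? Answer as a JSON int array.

Coefficients: [5, 4, 6]

L: 5·6+4·0 = 30 | 6·5 = 30
M: 5·0+4·6 = 24 | 6·4 = 24
D: 5·6+4·0 = 30 | 6·5 = 30
R: 5·0+4·6 = 24 | 6·4 = 24
G: 5·6+4·3 = 42 | 6·7 = 42
gcd(5,4,6) = 1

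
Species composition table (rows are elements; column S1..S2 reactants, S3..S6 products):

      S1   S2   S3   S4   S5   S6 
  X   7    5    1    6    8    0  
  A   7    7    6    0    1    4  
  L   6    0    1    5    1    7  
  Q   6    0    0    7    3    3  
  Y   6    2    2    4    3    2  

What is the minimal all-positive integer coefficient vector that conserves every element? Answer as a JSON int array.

Coefficients: [5, 1, 6, 3, 2, 1]

X: 5·7+1·5 = 40 | 6·1+3·6+2·8+1·0 = 40
A: 5·7+1·7 = 42 | 6·6+3·0+2·1+1·4 = 42
L: 5·6+1·0 = 30 | 6·1+3·5+2·1+1·7 = 30
Q: 5·6+1·0 = 30 | 6·0+3·7+2·3+1·3 = 30
Y: 5·6+1·2 = 32 | 6·2+3·4+2·3+1·2 = 32
gcd(5,1,6,3,2,1) = 1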